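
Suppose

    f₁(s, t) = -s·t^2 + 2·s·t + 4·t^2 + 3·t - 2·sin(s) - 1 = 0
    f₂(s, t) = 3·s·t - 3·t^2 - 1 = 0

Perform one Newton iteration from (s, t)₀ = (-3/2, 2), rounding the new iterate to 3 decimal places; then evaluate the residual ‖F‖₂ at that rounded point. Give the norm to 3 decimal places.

8.428

At (-3/2, 2): F = (22.99499, -22.000).
Jacobian J = [[-t^2 + 2·t - 2·cos(s), -2·s·t + 2·s + 8·t + 3], [3·t, 3·s - 6·t]].
At the point, J = [[-0.14147, 22.000], [6.000, -16.500]] (det J = -129.66567).
Solving J·Δ = −F gives Δ = (0.807, -1.040).
Then the next iterate is (s, t)₁ = (-0.693, 0.960).
Re-evaluating at (-0.693, 0.960): F = (6.15220, -5.76064), so ‖F‖₂ = 8.428.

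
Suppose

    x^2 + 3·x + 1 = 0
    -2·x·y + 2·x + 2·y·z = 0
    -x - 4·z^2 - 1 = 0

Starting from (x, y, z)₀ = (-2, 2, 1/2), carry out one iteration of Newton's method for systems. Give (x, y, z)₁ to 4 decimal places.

(-3.0000, 0.2000, 0.7500)

At (-2, 2, 1/2): F = (-1.0000, 6.0000, 0.0000).
Jacobian J = [[2·x + 3, 0, 0], [-2·y + 2, -2·x + 2·z, 2·y], [-1, 0, -8·z]].
At the point, J = [[-1.0000, 0.0000, 0.0000], [-2.0000, 5.0000, 4.0000], [-1.0000, 0.0000, -4.0000]] (det J = 20.0000).
Solving J·Δ = −F gives Δ = (-1.0000, -1.8000, 0.2500).
Then the next iterate is (x, y, z)₁ = (-3.0000, 0.2000, 0.7500).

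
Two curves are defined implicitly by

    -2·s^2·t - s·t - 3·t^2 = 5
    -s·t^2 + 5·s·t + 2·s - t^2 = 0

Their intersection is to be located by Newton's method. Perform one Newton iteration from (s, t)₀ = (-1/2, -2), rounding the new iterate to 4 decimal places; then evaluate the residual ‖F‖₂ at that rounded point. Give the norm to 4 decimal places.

6.0083

At (-1/2, -2): F = (-17.0000, 2.0000).
Jacobian J = [[-4·s·t - t, -2·s^2 - s - 6·t], [-t^2 + 5·t + 2, -2·s·t + 5·s - 2·t]].
At the point, J = [[-2.0000, 12.0000], [-12.0000, -0.5000]] (det J = 145.0000).
Solving J·Δ = −F gives Δ = (0.1069, 1.4345).
Then the next iterate is (s, t)₁ = (-0.3931, -0.5655).
Re-evaluating at (-0.3931, -0.5655): F = (-6.006898, 0.131210), so ‖F‖₂ = 6.0083.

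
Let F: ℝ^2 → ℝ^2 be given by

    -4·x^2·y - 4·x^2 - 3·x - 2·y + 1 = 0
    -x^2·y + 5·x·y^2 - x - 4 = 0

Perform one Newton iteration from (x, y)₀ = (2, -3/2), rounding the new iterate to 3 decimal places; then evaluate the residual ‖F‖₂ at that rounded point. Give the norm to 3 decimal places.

3.534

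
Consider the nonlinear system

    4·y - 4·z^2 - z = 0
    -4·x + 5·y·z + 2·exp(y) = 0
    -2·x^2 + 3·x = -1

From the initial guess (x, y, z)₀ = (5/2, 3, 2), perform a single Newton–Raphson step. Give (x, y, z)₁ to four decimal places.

(1.9286, 1.9355, 1.3966)

At (5/2, 3, 2): F = (-6.0000, 60.171074, -4.0000).
Jacobian J = [[0, 4, -8·z - 1], [-4, 5·z + 2·exp(y), 5·y], [-4·x + 3, 0, 0]].
At the point, J = [[0.0000, 4.0000, -17.0000], [-4.0000, 50.171074, 15.0000], [-7.0000, 0.0000, 0.0000]] (det J = -6390.357788).
Solving J·Δ = −F gives Δ = (-0.5714, -1.0645, -0.6034).
Then the next iterate is (x, y, z)₁ = (1.9286, 1.9355, 1.3966).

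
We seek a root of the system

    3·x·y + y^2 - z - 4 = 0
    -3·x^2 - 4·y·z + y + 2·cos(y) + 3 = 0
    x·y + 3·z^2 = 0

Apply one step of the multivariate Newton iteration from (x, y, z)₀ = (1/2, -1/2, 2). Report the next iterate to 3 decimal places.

At (1/2, -1/2, 2): F = (-6.500, 7.50517, 11.750).
Jacobian J = [[3·y, 3·x + 2·y, -1], [-6·x, -4·z - 2·sin(y) + 1, -4·y], [y, x, 6·z]].
At the point, J = [[-1.500, 0.500, -1.000], [-3.000, -6.04115, 2.000], [-0.500, 0.500, 12.000]] (det J = 132.26126).
Solving J·Δ = −F gives Δ = (-2.795, 2.237, -1.189).
Then the next iterate is (x, y, z)₁ = (-2.295, 1.737, 0.811).

(-2.295, 1.737, 0.811)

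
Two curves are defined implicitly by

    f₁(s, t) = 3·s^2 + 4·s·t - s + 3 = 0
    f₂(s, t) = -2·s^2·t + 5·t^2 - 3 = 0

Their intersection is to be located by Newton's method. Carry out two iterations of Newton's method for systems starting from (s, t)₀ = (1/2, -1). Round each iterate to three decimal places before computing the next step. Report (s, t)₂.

(0.830, -0.680)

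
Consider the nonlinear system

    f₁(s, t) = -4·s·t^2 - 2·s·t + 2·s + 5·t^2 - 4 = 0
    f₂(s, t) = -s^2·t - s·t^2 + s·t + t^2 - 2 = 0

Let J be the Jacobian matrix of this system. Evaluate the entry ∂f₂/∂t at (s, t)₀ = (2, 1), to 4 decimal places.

-4.0000

∂f₂/∂t = -s^2 - 2·s·t + s + 2·t.
At (2, 1) this is -4.0000.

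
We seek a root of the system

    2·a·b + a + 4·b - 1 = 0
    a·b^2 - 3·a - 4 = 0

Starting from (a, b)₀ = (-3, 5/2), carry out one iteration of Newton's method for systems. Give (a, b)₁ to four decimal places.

At (-3, 5/2): F = (-9.0000, -13.7500).
Jacobian J = [[2·b + 1, 2·a + 4], [b^2 - 3, 2·a·b]].
At the point, J = [[6.0000, -2.0000], [3.2500, -15.0000]] (det J = -83.5000).
Solving J·Δ = −F gives Δ = (1.2874, -0.6377).
Then the next iterate is (a, b)₁ = (-1.7126, 1.8623).

(-1.7126, 1.8623)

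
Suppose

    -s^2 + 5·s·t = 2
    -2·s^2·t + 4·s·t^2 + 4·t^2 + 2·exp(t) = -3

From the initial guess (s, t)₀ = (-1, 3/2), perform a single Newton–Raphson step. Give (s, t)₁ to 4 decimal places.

(-0.7995, -0.2191)

At (-1, 3/2): F = (-10.5000, 8.963378).
Jacobian J = [[-2·s + 5·t, 5·s], [-4·s·t + 4·t^2, -2·s^2 + 8·s·t + 8·t + 2·exp(t)]].
At the point, J = [[9.5000, -5.0000], [15.0000, 6.963378]] (det J = 141.152092).
Solving J·Δ = −F gives Δ = (0.2005, -1.7191).
Then the next iterate is (s, t)₁ = (-0.7995, -0.2191).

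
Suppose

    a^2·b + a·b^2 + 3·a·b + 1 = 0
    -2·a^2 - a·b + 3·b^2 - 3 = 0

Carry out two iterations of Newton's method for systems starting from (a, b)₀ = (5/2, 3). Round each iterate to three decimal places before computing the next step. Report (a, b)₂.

(0.751, 1.255)

At (5/2, 3): F = (64.750, 4.000).
Jacobian J = [[2·a·b + b^2 + 3·b, a^2 + 2·a·b + 3·a], [-4·a - b, -a + 6·b]].
At the point, J = [[33.000, 28.750], [-13.000, 15.500]] (det J = 885.250).
Solving J·Δ = −F gives Δ = (-1.004, -1.100).
Then the next iterate is (a, b)₁ = (1.496, 1.900).
Round to (1.496, 1.900) and repeat: F = (19.17999, 0.51157), J = [[14.99480, 12.41082], [-7.884, 9.904]].
Δ = (-0.745, -0.645), so (a, b)₂ = (0.751, 1.255).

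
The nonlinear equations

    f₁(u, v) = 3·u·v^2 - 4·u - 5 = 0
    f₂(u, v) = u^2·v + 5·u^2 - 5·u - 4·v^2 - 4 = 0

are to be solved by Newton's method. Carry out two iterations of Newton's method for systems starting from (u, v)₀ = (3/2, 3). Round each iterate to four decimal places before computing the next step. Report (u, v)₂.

At (3/2, 3): F = (29.5000, -29.5000).
Jacobian J = [[3·v^2 - 4, 6·u·v], [2·u·v + 10·u - 5, u^2 - 8·v]].
At the point, J = [[23.0000, 27.0000], [19.0000, -21.7500]] (det J = -1013.2500).
Solving J·Δ = −F gives Δ = (0.1528, -1.2228).
Then the next iterate is (u, v)₁ = (1.6528, 1.7772).
Round to (1.6528, 1.7772) and repeat: F = (4.049608, -6.384158), J = [[5.475320, 17.624137], [17.402712, -11.485852]].
Δ = (0.1786, -0.2853), so (u, v)₂ = (1.8314, 1.4919).

(1.8314, 1.4919)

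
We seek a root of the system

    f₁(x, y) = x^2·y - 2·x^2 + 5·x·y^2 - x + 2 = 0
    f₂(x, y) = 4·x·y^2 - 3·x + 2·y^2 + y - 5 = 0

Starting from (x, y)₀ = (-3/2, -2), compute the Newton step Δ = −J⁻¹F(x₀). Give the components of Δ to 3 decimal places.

At (-3/2, -2): F = (-35.500, -18.500).
Jacobian J = [[2·x·y - 4·x + 5·y^2 - 1, x^2 + 10·x·y], [4·y^2 - 3, 8·x·y + 4·y + 1]].
At the point, J = [[31.000, 32.250], [13.000, 17.000]] (det J = 107.750).
Solving J·Δ = −F gives Δ = (0.064, 1.039).

(0.064, 1.039)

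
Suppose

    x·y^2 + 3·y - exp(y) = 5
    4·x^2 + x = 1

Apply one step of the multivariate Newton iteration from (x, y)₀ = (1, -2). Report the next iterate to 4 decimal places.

(0.5556, -9.8506)

At (1, -2): F = (-7.135335, 4.0000).
Jacobian J = [[y^2, 2·x·y - exp(y) + 3], [8·x + 1, 0]].
At the point, J = [[4.0000, -1.135335], [9.0000, 0.0000]] (det J = 10.218018).
Solving J·Δ = −F gives Δ = (-0.4444, -7.8506).
Then the next iterate is (x, y)₁ = (0.5556, -9.8506).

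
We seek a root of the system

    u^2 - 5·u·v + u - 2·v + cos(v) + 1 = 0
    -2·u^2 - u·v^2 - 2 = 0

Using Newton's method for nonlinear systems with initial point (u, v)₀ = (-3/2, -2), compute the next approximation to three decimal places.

At (-3/2, -2): F = (-9.66615, -0.500).
Jacobian J = [[2·u - 5·v + 1, -5·u - sin(v) - 2], [-4·u - v^2, -2·u·v]].
At the point, J = [[8.000, 6.40930], [2.000, -6.000]] (det J = -60.81859).
Solving J·Δ = −F gives Δ = (1.006, 0.252).
Then the next iterate is (u, v)₁ = (-0.494, -1.748).

(-0.494, -1.748)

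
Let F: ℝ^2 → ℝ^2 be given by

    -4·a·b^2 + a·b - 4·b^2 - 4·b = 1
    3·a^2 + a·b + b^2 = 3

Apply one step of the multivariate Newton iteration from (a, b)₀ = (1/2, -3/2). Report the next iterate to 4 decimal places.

At (1/2, -3/2): F = (-9.2500, -0.7500).
Jacobian J = [[-4·b^2 + b, -8·a·b + a - 8·b - 4], [6·a + b, a + 2·b]].
At the point, J = [[-10.5000, 14.5000], [1.5000, -2.5000]] (det J = 4.5000).
Solving J·Δ = −F gives Δ = (-7.5556, -4.8333).
Then the next iterate is (a, b)₁ = (-7.0556, -6.3333).

(-7.0556, -6.3333)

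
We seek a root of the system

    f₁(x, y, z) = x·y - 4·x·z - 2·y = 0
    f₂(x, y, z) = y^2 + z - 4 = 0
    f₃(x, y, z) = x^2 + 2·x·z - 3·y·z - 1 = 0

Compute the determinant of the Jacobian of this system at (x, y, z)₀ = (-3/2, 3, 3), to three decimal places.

J = [[y - 4·z, x - 2, -4·x], [0, 2·y, 1], [2·x + 2·z, -3·z, 2·x - 3·y]].
At the point, J = [[-9.000, -3.500, 6.000], [0.000, 6.000, 1.000], [3.000, -9.000, -12.000]].
det J = 448.500.

448.500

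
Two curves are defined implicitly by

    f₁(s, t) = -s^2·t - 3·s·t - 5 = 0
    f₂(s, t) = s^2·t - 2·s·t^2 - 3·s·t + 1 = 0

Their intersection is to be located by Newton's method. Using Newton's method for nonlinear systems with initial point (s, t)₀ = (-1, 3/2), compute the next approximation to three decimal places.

(3.778, 6.083)

At (-1, 3/2): F = (-2.000, 11.500).
Jacobian J = [[-2·s·t - 3·t, -s^2 - 3·s], [2·s·t - 2·t^2 - 3·t, s^2 - 4·s·t - 3·s]].
At the point, J = [[-1.500, 2.000], [-12.000, 10.000]] (det J = 9.000).
Solving J·Δ = −F gives Δ = (4.778, 4.583).
Then the next iterate is (s, t)₁ = (3.778, 6.083).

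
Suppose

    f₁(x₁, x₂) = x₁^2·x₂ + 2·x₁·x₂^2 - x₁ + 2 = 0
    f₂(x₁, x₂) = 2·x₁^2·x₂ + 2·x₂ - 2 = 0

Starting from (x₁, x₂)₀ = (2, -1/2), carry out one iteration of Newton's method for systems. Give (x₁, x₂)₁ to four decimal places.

At (2, -1/2): F = (-1.0000, -7.0000).
Jacobian J = [[2·x₁·x₂ + 2·x₂^2 - 1, x₁^2 + 4·x₁·x₂], [4·x₁·x₂, 2·x₁^2 + 2]].
At the point, J = [[-2.5000, 0.0000], [-4.0000, 10.0000]] (det J = -25.0000).
Solving J·Δ = −F gives Δ = (-0.4000, 0.5400).
Then the next iterate is (x₁, x₂)₁ = (1.6000, 0.0400).

(1.6000, 0.0400)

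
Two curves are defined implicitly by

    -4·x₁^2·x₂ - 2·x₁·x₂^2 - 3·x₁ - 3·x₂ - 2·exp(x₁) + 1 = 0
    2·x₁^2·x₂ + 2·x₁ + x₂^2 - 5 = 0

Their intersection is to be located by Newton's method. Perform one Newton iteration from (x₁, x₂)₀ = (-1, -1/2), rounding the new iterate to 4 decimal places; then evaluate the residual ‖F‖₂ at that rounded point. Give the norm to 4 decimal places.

At (-1, -1/2): F = (7.264241, -7.7500).
Jacobian J = [[-8·x₁·x₂ - 2·x₂^2 - 2·exp(x₁) - 3, -4·x₁^2 - 4·x₁·x₂ - 3], [4·x₁·x₂ + 2, 2·x₁^2 + 2·x₂]].
At the point, J = [[-8.235759, -9.0000], [4.0000, 1.0000]] (det J = 27.764241).
Solving J·Δ = −F gives Δ = (2.2506, -1.2523).
Then the next iterate is (x₁, x₂)₁ = (1.2506, -1.7523).
Re-evaluating at (1.2506, -1.7523): F = (-1.197457, -4.909440), so ‖F‖₂ = 5.0534.

5.0534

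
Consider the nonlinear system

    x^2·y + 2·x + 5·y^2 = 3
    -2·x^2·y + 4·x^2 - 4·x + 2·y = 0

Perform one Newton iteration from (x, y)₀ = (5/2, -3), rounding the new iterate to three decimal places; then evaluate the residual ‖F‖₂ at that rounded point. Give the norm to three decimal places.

14.592

At (5/2, -3): F = (28.250, 46.500).
Jacobian J = [[2·x·y + 2, x^2 + 10·y], [-4·x·y + 8·x - 4, -2·x^2 + 2]].
At the point, J = [[-13.000, -23.750], [46.000, -10.500]] (det J = 1229.000).
Solving J·Δ = −F gives Δ = (-0.657, 1.549).
Then the next iterate is (x, y)₁ = (1.843, -1.451).
Re-evaluating at (1.843, -1.451): F = (6.28447, 13.16967), so ‖F‖₂ = 14.592.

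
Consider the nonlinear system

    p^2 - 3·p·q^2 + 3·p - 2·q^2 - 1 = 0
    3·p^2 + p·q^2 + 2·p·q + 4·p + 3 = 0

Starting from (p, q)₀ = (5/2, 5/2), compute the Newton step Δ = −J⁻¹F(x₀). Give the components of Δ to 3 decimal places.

At (5/2, 5/2): F = (-46.625, 59.875).
Jacobian J = [[2·p - 3·q^2 + 3, -6·p·q - 4·q], [6·p + q^2 + 2·q + 4, 2·p·q + 2·p]].
At the point, J = [[-10.750, -47.500], [30.250, 17.500]] (det J = 1248.750).
Solving J·Δ = −F gives Δ = (-1.624, -0.614).

(-1.624, -0.614)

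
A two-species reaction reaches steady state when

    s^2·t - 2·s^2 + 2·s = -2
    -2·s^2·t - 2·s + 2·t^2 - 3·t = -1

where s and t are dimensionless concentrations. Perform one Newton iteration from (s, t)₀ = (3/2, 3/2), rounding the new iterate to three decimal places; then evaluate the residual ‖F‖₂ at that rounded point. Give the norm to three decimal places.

2.099

At (3/2, 3/2): F = (3.875, -8.750).
Jacobian J = [[2·s·t - 4·s + 2, s^2], [-4·s·t - 2, -2·s^2 + 4·t - 3]].
At the point, J = [[0.500, 2.250], [-11.000, -1.500]] (det J = 24.000).
Solving J·Δ = −F gives Δ = (-0.578, -1.594).
Then the next iterate is (s, t)₁ = (0.922, -0.094).
Re-evaluating at (0.922, -0.094): F = (2.06392, -0.38451), so ‖F‖₂ = 2.099.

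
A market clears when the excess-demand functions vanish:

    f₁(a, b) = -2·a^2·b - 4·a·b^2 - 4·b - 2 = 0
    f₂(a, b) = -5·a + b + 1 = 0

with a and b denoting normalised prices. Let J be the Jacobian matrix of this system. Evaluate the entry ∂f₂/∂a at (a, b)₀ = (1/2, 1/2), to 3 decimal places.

-5.000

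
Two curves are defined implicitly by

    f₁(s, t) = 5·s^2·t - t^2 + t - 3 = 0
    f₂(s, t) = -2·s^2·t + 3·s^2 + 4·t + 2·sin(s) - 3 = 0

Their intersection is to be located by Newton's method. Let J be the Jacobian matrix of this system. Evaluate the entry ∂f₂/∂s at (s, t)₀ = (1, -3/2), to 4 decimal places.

∂f₂/∂s = -4·s·t + 6·s + 2·cos(s).
At (1, -3/2) this is 13.0806.

13.0806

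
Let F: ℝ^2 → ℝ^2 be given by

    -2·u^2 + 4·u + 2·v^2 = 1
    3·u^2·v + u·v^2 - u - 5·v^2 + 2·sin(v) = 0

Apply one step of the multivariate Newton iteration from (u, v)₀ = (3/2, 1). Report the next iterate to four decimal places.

(1.1905, 0.2203)

At (3/2, 1): F = (2.5000, 3.432942).
Jacobian J = [[-4·u + 4, 4·v], [6·u·v + v^2 - 1, 3·u^2 + 2·u·v - 10·v + 2·cos(v)]].
At the point, J = [[-2.0000, 4.0000], [9.0000, 0.830605]] (det J = -37.661209).
Solving J·Δ = −F gives Δ = (-0.3095, -0.7797).
Then the next iterate is (u, v)₁ = (1.1905, 0.2203).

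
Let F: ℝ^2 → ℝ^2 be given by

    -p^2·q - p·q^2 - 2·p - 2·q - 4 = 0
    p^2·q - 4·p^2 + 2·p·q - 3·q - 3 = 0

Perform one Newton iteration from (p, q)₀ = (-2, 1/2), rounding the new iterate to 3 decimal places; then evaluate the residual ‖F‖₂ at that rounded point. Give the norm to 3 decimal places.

At (-2, 1/2): F = (-2.500, -20.500).
Jacobian J = [[-2·p·q - q^2 - 2, -p^2 - 2·p·q - 2], [2·p·q - 8·p + 2·q, p^2 + 2·p - 3]].
At the point, J = [[-0.250, -4.000], [15.000, -3.000]] (det J = 60.750).
Solving J·Δ = −F gives Δ = (1.226, -0.702).
Then the next iterate is (p, q)₁ = (-0.774, -0.202).
Re-evaluating at (-0.774, -0.202): F = (-1.89540, -4.59862), so ‖F‖₂ = 4.974.

4.974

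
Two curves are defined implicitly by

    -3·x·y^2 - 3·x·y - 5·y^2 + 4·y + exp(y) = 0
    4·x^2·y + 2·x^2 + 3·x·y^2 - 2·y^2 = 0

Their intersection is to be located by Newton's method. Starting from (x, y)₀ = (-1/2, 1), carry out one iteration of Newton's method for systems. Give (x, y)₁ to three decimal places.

At (-1/2, 1): F = (4.71828, -2.000).
Jacobian J = [[-3·y^2 - 3·y, -6·x·y - 3·x - 10·y + exp(y) + 4], [8·x·y + 4·x + 3·y^2, 4·x^2 + 6·x·y - 4·y]].
At the point, J = [[-6.000, 1.21828], [-3.000, -6.000]] (det J = 39.65485).
Solving J·Δ = −F gives Δ = (0.652, -0.660).
Then the next iterate is (x, y)₁ = (0.152, 0.340).

(0.152, 0.340)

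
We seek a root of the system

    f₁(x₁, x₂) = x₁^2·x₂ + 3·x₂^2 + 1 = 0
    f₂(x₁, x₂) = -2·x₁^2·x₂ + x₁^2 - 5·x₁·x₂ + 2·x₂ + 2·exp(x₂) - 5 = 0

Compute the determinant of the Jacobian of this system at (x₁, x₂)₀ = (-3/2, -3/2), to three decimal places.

-5.867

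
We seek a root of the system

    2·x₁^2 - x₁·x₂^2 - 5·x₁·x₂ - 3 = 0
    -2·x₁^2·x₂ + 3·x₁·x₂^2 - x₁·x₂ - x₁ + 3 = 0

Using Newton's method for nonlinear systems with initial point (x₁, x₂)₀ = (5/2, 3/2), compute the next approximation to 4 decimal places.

(1.4956, 0.7437)

At (5/2, 3/2): F = (-14.8750, -5.1250).
Jacobian J = [[4·x₁ - x₂^2 - 5·x₂, -2·x₁·x₂ - 5·x₁], [-4·x₁·x₂ + 3·x₂^2 - x₂ - 1, -2·x₁^2 + 6·x₁·x₂ - x₁]].
At the point, J = [[0.2500, -20.0000], [-10.7500, 7.5000]] (det J = -213.1250).
Solving J·Δ = −F gives Δ = (-1.0044, -0.7563).
Then the next iterate is (x₁, x₂)₁ = (1.4956, 0.7437).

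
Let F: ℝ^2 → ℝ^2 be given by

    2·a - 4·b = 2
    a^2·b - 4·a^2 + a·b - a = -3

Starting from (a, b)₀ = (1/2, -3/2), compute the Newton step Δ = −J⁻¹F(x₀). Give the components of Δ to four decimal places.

(0.1721, 1.3361)

At (1/2, -3/2): F = (5.0000, 0.3750).
Jacobian J = [[2, -4], [2·a·b - 8·a + b - 1, a^2 + a]].
At the point, J = [[2.0000, -4.0000], [-8.0000, 0.7500]] (det J = -30.5000).
Solving J·Δ = −F gives Δ = (0.1721, 1.3361).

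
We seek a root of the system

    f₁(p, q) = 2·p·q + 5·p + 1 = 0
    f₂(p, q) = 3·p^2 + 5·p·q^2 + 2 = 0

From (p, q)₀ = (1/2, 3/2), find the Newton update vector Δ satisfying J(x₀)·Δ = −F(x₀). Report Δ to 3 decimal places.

At (1/2, 3/2): F = (5.000, 8.375).
Jacobian J = [[2·q + 5, 2·p], [6·p + 5·q^2, 10·p·q]].
At the point, J = [[8.000, 1.000], [14.250, 7.500]] (det J = 45.750).
Solving J·Δ = −F gives Δ = (-0.637, 0.093).

(-0.637, 0.093)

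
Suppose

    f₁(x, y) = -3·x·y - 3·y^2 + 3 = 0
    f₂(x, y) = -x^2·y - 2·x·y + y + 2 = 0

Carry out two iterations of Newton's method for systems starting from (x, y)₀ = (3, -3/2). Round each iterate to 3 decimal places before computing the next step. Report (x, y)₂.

At (3, -3/2): F = (9.750, 23.000).
Jacobian J = [[-3·y, -3·x - 6·y], [-2·x·y - 2·y, -x^2 - 2·x + 1]].
At the point, J = [[4.500, 0.000], [12.000, -14.000]] (det J = -63.000).
Solving J·Δ = −F gives Δ = (-2.167, -0.214).
Then the next iterate is (x, y)₁ = (0.833, -1.714).
Round to (0.833, -1.714) and repeat: F = (-1.53010, 4.33085), J = [[5.142, 7.785], [6.28352, -1.35989]].
Δ = (-0.566, 0.570), so (x, y)₂ = (0.267, -1.144).

(0.267, -1.144)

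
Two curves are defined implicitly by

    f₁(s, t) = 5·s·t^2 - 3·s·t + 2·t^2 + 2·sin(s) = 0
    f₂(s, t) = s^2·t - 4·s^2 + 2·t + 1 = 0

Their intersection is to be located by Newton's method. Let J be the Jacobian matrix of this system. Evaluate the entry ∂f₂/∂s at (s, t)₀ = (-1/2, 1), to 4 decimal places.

3.0000

∂f₂/∂s = 2·s·t - 8·s.
At (-1/2, 1) this is 3.0000.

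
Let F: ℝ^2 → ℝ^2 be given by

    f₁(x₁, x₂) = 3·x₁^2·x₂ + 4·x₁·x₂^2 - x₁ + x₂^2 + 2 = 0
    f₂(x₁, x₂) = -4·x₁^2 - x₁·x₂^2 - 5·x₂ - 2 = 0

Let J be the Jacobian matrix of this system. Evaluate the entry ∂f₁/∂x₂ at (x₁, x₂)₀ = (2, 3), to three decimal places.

66.000

∂f₁/∂x₂ = 3·x₁^2 + 8·x₁·x₂ + 2·x₂.
At (2, 3) this is 66.000.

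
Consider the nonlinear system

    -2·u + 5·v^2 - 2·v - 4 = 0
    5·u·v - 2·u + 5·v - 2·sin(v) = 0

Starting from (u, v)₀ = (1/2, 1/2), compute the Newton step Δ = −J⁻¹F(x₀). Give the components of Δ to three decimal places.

(-2.514, -0.093)

At (1/2, 1/2): F = (-4.750, 1.79115).
Jacobian J = [[-2, 10·v - 2], [5·v - 2, 5·u - 2·cos(v) + 5]].
At the point, J = [[-2.000, 3.000], [0.500, 5.74483]] (det J = -12.98967).
Solving J·Δ = −F gives Δ = (-2.514, -0.093).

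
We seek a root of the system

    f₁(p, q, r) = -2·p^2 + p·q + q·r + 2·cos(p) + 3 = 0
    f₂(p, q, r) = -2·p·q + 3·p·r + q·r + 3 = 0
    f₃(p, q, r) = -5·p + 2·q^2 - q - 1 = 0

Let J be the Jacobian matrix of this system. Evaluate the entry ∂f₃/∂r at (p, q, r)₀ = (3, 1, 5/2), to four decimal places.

0.0000

∂f₃/∂r = 0.
At (3, 1, 5/2) this is 0.0000.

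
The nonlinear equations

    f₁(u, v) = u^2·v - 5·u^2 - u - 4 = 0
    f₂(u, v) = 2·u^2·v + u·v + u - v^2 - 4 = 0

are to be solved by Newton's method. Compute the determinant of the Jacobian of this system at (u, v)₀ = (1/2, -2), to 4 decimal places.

-38.7500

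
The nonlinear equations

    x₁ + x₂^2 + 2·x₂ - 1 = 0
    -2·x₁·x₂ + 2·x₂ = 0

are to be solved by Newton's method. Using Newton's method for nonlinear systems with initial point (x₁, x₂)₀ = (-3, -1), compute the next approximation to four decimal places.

At (-3, -1): F = (-5.0000, -8.0000).
Jacobian J = [[1, 2·x₂ + 2], [-2·x₂, -2·x₁ + 2]].
At the point, J = [[1.0000, 0.0000], [2.0000, 8.0000]] (det J = 8.0000).
Solving J·Δ = −F gives Δ = (5.0000, -0.2500).
Then the next iterate is (x₁, x₂)₁ = (2.0000, -1.2500).

(2.0000, -1.2500)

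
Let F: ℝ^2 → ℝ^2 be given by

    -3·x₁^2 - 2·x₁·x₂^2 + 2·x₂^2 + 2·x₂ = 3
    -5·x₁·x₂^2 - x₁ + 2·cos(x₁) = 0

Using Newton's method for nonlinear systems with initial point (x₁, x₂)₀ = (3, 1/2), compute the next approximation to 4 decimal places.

At (3, 1/2): F = (-30.0000, -8.729985).
Jacobian J = [[-6·x₁ - 2·x₂^2, -4·x₁·x₂ + 4·x₂ + 2], [-5·x₂^2 - 2·sin(x₁) - 1, -10·x₁·x₂]].
At the point, J = [[-18.5000, -2.0000], [-2.532240, -15.0000]] (det J = 272.435520).
Solving J·Δ = −F gives Δ = (-1.5877, -0.3140).
Then the next iterate is (x₁, x₂)₁ = (1.4123, 0.1860).

(1.4123, 0.1860)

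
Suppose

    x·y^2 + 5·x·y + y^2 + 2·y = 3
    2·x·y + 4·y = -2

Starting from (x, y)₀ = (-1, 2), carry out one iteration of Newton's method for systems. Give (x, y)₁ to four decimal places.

(-1.0000, -1.0000)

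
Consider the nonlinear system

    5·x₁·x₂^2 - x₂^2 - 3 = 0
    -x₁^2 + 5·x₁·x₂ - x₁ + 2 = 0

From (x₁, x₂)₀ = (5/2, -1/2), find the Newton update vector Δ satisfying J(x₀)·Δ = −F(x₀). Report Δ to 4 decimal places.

At (5/2, -1/2): F = (-0.1250, -13.0000).
Jacobian J = [[5·x₂^2, 10·x₁·x₂ - 2·x₂], [-2·x₁ + 5·x₂ - 1, 5·x₁]].
At the point, J = [[1.2500, -11.5000], [-8.5000, 12.5000]] (det J = -82.1250).
Solving J·Δ = −F gives Δ = (-1.8394, -0.2108).

(-1.8394, -0.2108)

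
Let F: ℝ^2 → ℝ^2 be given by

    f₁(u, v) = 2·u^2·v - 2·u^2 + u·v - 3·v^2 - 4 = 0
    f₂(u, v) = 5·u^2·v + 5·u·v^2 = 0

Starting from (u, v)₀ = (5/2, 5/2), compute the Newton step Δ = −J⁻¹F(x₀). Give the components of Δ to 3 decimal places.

(-0.129, -1.538)

At (5/2, 5/2): F = (2.250, 156.250).
Jacobian J = [[4·u·v - 4·u + v, 2·u^2 + u - 6·v], [10·u·v + 5·v^2, 5·u^2 + 10·u·v]].
At the point, J = [[17.500, 0.000], [93.750, 93.750]] (det J = 1640.625).
Solving J·Δ = −F gives Δ = (-0.129, -1.538).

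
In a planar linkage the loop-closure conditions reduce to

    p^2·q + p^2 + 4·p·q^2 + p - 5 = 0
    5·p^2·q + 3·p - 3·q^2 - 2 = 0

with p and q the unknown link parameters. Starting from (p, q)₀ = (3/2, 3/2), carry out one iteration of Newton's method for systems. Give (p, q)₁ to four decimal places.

(1.0377, 1.1279)

At (3/2, 3/2): F = (15.6250, 12.6250).
Jacobian J = [[2·p·q + 2·p + 4·q^2 + 1, p^2 + 8·p·q], [10·p·q + 3, 5·p^2 - 6·q]].
At the point, J = [[17.5000, 20.2500], [25.5000, 2.2500]] (det J = -477.0000).
Solving J·Δ = −F gives Δ = (-0.4623, -0.3721).
Then the next iterate is (p, q)₁ = (1.0377, 1.1279).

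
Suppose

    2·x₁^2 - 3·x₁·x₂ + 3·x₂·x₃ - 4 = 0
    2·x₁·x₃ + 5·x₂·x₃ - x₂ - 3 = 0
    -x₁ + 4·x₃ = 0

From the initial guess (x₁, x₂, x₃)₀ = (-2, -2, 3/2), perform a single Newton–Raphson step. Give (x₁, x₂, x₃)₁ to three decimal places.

(-7.457, -3.343, -1.864)

At (-2, -2, 3/2): F = (-17.000, -22.000, 8.000).
Jacobian J = [[4·x₁ - 3·x₂, -3·x₁ + 3·x₃, 3·x₂], [2·x₃, 5·x₃ - 1, 2·x₁ + 5·x₂], [-1, 0, 4]].
At the point, J = [[-2.000, 10.500, -6.000], [3.000, 6.500, -14.000], [-1.000, 0.000, 4.000]] (det J = -70.000).
Solving J·Δ = −F gives Δ = (-5.457, -1.343, -3.364).
Then the next iterate is (x₁, x₂, x₃)₁ = (-7.457, -3.343, -1.864).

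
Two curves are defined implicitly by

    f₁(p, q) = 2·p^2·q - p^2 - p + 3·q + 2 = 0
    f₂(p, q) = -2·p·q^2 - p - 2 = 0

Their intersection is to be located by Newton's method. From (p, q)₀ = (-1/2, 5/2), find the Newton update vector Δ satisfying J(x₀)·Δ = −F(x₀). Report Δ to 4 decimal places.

At (-1/2, 5/2): F = (11.0000, 4.7500).
Jacobian J = [[4·p·q - 2·p - 1, 2·p^2 + 3], [-2·q^2 - 1, -4·p·q]].
At the point, J = [[-5.0000, 3.5000], [-13.5000, 5.0000]] (det J = 22.2500).
Solving J·Δ = −F gives Δ = (-1.7247, -5.6067).

(-1.7247, -5.6067)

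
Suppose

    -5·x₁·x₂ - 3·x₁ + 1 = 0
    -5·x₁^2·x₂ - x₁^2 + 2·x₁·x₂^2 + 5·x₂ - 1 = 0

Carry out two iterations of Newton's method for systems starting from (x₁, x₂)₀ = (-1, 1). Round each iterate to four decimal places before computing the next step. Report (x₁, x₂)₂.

(-1.3752, -0.7690)

At (-1, 1): F = (9.0000, -4.0000).
Jacobian J = [[-5·x₂ - 3, -5·x₁], [-10·x₁·x₂ - 2·x₁ + 2·x₂^2, -5·x₁^2 + 4·x₁·x₂ + 5]].
At the point, J = [[-8.0000, 5.0000], [14.0000, -4.0000]] (det J = -38.0000).
Solving J·Δ = −F gives Δ = (-0.4211, -2.4737).
Then the next iterate is (x₁, x₂)₁ = (-1.4211, -1.4737).
Round to (-1.4211, -1.4737) and repeat: F = (-5.208075, -1.679820), J = [[4.3685, 7.1055], [-13.756967, 3.279474]].
Δ = (0.0459, 0.7047), so (x₁, x₂)₂ = (-1.3752, -0.7690).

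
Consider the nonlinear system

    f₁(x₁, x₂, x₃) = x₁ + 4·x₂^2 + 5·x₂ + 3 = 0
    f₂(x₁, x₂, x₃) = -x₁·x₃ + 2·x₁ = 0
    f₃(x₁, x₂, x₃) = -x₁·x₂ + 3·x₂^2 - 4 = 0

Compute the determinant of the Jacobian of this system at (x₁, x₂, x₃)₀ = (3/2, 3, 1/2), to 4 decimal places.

155.2500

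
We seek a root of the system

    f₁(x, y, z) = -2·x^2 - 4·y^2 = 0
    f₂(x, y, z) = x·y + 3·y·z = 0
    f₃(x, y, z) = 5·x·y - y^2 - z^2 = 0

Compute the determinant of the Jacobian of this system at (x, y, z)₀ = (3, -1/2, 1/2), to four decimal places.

J = [[-4·x, -8·y, 0], [y, x + 3·z, 3·y], [5·y, 5·x - 2·y, -2·z]].
At the point, J = [[-12.0000, 4.0000, 0.0000], [-0.5000, 4.5000, -1.5000], [-2.5000, 16.0000, -1.0000]].
det J = -221.0000.

-221.0000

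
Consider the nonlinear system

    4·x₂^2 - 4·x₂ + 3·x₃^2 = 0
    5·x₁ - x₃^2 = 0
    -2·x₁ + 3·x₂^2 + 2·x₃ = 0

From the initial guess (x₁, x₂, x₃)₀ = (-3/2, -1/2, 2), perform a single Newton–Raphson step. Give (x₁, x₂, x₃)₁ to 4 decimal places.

(0.3171, 0.4695, 1.3963)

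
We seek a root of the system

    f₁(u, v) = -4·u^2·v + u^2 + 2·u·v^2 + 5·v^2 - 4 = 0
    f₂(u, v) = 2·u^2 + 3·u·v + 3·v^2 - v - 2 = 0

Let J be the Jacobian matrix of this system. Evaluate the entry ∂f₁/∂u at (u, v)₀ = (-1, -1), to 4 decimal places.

∂f₁/∂u = -8·u·v + 2·u + 2·v^2.
At (-1, -1) this is -8.0000.

-8.0000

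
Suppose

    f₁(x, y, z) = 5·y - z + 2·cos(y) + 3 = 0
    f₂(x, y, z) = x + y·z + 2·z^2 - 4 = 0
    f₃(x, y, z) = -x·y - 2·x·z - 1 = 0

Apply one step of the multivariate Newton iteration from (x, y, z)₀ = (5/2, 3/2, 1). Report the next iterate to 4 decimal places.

(1.3252, -1.5725, 1.4086)

At (5/2, 3/2, 1): F = (9.641474, 2.0000, -9.7500).
Jacobian J = [[0, -2·sin(y) + 5, -1], [1, z, y + 4·z], [-y - 2·z, -x, -2·x]].
At the point, J = [[0.0000, 3.005010, -1.0000], [1.0000, 1.0000, 5.5000], [-3.5000, -2.5000, -5.0000]] (det J = -43.821393).
Solving J·Δ = −F gives Δ = (-1.1748, -3.0725, 0.4086).
Then the next iterate is (x, y, z)₁ = (1.3252, -1.5725, 1.4086).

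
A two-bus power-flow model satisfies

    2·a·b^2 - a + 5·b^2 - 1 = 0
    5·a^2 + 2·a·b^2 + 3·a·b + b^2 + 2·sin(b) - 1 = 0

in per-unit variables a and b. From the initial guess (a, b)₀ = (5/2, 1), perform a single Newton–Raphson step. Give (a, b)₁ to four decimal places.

At (5/2, 1): F = (6.5000, 45.432942).
Jacobian J = [[2·b^2 - 1, 4·a·b + 10·b], [10·a + 2·b^2 + 3·b, 4·a·b + 3·a + 2·b + 2·cos(b)]].
At the point, J = [[1.0000, 20.0000], [30.0000, 20.580605]] (det J = -579.419395).
Solving J·Δ = −F gives Δ = (-1.3373, -0.2581).
Then the next iterate is (a, b)₁ = (1.1627, 0.7419).

(1.1627, 0.7419)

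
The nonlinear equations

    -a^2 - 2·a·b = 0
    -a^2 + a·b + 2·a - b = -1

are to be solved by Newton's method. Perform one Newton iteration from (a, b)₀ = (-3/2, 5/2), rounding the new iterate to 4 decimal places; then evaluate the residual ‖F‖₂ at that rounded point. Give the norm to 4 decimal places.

2.4653

At (-3/2, 5/2): F = (5.2500, -10.5000).
Jacobian J = [[-2·a - 2·b, -2·a], [-2·a + b + 2, a - 1]].
At the point, J = [[-2.0000, 3.0000], [7.5000, -2.5000]] (det J = -17.5000).
Solving J·Δ = −F gives Δ = (1.0500, -1.0500).
Then the next iterate is (a, b)₁ = (-0.4500, 1.4500).
Re-evaluating at (-0.4500, 1.4500): F = (1.1025, -2.2050), so ‖F‖₂ = 2.4653.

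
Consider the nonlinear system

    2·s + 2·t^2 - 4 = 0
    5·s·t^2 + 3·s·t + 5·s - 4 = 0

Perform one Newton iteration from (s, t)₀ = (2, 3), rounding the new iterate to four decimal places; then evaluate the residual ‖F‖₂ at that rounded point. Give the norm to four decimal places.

32.8894

At (2, 3): F = (18.0000, 114.0000).
Jacobian J = [[2, 4·t], [5·t^2 + 3·t + 5, 10·s·t + 3·s]].
At the point, J = [[2.0000, 12.0000], [59.0000, 66.0000]] (det J = -576.0000).
Solving J·Δ = −F gives Δ = (-0.3125, -1.4479).
Then the next iterate is (s, t)₁ = (1.6875, 1.5521).
Re-evaluating at (1.6875, 1.5521): F = (4.193029, 32.621065), so ‖F‖₂ = 32.8894.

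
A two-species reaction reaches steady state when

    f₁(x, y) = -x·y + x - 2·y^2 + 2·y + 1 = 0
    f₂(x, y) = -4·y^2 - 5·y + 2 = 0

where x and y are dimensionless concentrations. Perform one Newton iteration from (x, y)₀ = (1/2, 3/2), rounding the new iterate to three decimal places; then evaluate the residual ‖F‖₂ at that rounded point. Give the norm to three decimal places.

4.797

At (1/2, 3/2): F = (-0.750, -14.500).
Jacobian J = [[-y + 1, -x - 4·y + 2], [0, -8·y - 5]].
At the point, J = [[-0.500, -4.500], [0.000, -17.000]] (det J = 8.500).
Solving J·Δ = −F gives Δ = (6.176, -0.853).
Then the next iterate is (x, y)₁ = (6.676, 0.647).
Re-evaluating at (6.676, 0.647): F = (3.81341, -2.90944), so ‖F‖₂ = 4.797.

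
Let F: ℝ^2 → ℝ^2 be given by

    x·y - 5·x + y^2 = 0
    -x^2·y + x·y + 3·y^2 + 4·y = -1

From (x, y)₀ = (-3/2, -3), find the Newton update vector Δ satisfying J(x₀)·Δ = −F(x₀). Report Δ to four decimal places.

(3.2380, -0.6538)

At (-3/2, -3): F = (21.0000, 27.2500).
Jacobian J = [[y - 5, x + 2·y], [-2·x·y + y, -x^2 + x + 6·y + 4]].
At the point, J = [[-8.0000, -7.5000], [-12.0000, -17.7500]] (det J = 52.0000).
Solving J·Δ = −F gives Δ = (3.2380, -0.6538).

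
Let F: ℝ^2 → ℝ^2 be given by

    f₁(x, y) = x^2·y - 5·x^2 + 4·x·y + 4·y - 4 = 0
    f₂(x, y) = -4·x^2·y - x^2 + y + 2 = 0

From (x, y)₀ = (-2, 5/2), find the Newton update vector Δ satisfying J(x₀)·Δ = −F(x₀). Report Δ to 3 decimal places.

(1.200, 0.887)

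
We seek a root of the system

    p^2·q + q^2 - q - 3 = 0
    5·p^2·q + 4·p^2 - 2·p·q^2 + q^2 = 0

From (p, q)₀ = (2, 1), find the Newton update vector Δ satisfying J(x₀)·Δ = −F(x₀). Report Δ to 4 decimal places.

(-1.3246, 0.8596)

At (2, 1): F = (1.0000, 33.0000).
Jacobian J = [[2·p·q, p^2 + 2·q - 1], [10·p·q + 8·p - 2·q^2, 5·p^2 - 4·p·q + 2·q]].
At the point, J = [[4.0000, 5.0000], [34.0000, 14.0000]] (det J = -114.0000).
Solving J·Δ = −F gives Δ = (-1.3246, 0.8596).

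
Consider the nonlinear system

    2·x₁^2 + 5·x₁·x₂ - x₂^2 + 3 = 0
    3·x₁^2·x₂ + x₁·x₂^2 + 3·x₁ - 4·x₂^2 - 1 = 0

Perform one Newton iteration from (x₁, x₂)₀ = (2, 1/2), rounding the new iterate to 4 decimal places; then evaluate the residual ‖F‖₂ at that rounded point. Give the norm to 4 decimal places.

22.8145

At (2, 1/2): F = (15.7500, 10.5000).
Jacobian J = [[4·x₁ + 5·x₂, 5·x₁ - 2·x₂], [6·x₁·x₂ + x₂^2 + 3, 3·x₁^2 + 2·x₁·x₂ - 8·x₂]].
At the point, J = [[10.5000, 9.0000], [9.2500, 10.0000]] (det J = 21.7500).
Solving J·Δ = −F gives Δ = (-2.8966, 1.6293).
Then the next iterate is (x₁, x₂)₁ = (-0.8966, 2.1293).
Re-evaluating at (-0.8966, 2.1293): F = (-9.471787, -20.755406), so ‖F‖₂ = 22.8145.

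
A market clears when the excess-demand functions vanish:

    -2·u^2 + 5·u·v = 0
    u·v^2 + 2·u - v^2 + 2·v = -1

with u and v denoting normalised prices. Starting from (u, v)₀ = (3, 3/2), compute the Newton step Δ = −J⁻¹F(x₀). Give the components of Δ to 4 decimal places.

(-1.8195, -0.8459)

At (3, 3/2): F = (4.5000, 14.5000).
Jacobian J = [[-4·u + 5·v, 5·u], [v^2 + 2, 2·u·v - 2·v + 2]].
At the point, J = [[-4.5000, 15.0000], [4.2500, 8.0000]] (det J = -99.7500).
Solving J·Δ = −F gives Δ = (-1.8195, -0.8459).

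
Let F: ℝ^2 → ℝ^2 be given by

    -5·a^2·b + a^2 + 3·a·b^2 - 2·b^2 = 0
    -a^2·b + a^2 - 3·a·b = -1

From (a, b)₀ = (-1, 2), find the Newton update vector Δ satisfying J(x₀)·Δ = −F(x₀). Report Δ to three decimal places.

(2.300, 1.600)

At (-1, 2): F = (-29.000, 6.000).
Jacobian J = [[-10·a·b + 2·a + 3·b^2, -5·a^2 + 6·a·b - 4·b], [-2·a·b + 2·a - 3·b, -a^2 - 3·a]].
At the point, J = [[30.000, -25.000], [-4.000, 2.000]] (det J = -40.000).
Solving J·Δ = −F gives Δ = (2.300, 1.600).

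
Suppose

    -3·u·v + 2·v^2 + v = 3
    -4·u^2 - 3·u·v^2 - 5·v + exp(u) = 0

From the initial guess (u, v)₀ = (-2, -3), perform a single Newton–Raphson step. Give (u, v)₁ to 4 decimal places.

At (-2, -3): F = (-6.0000, 53.135335).
Jacobian J = [[-3·v, -3·u + 4·v + 1], [-8·u - 3·v^2 + exp(u), -6·u·v - 5]].
At the point, J = [[9.0000, -5.0000], [-10.864665, -41.0000]] (det J = -423.323324).
Solving J·Δ = −F gives Δ = (1.2087, 0.9757).
Then the next iterate is (u, v)₁ = (-0.7913, -2.0243).

(-0.7913, -2.0243)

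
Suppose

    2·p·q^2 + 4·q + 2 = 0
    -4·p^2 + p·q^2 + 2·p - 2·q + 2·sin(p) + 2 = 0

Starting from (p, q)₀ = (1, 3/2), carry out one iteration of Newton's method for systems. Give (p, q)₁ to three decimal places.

At (1, 3/2): F = (12.500, 0.93294).
Jacobian J = [[2·q^2, 4·p·q + 4], [-8·p + q^2 + 2·cos(p) + 2, 2·p·q - 2]].
At the point, J = [[4.500, 10.000], [-2.66940, 1.000]] (det J = 31.19395).
Solving J·Δ = −F gives Δ = (-0.102, -1.204).
Then the next iterate is (p, q)₁ = (0.898, 0.296).

(0.898, 0.296)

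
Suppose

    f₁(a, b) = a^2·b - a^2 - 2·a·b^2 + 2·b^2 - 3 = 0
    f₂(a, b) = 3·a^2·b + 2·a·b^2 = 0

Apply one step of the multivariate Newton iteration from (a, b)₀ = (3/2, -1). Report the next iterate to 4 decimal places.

At (3/2, -1): F = (-8.5000, -3.7500).
Jacobian J = [[2·a·b - 2·a - 2·b^2, a^2 - 4·a·b + 4·b], [6·a·b + 2·b^2, 3·a^2 + 4·a·b]].
At the point, J = [[-8.0000, 4.2500], [-7.0000, 0.7500]] (det J = 23.7500).
Solving J·Δ = −F gives Δ = (-0.4026, 1.2421).
Then the next iterate is (a, b)₁ = (1.0974, 0.2421).

(1.0974, 0.2421)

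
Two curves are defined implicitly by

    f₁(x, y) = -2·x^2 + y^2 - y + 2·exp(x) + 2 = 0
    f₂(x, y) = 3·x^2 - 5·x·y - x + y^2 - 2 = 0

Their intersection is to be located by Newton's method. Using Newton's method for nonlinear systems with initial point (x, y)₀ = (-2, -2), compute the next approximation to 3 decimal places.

(-1.469, -1.068)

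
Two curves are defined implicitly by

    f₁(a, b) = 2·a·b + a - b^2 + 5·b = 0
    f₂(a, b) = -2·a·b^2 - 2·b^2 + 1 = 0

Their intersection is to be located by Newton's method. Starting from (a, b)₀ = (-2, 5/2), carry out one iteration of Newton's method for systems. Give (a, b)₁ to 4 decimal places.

(-1.6500, 1.5875)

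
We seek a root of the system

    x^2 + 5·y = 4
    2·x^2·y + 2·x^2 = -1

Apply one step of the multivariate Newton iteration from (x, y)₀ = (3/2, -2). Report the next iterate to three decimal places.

At (3/2, -2): F = (-11.750, -3.500).
Jacobian J = [[2·x, 5], [4·x·y + 4·x, 2·x^2]].
At the point, J = [[3.000, 5.000], [-6.000, 4.500]] (det J = 43.500).
Solving J·Δ = −F gives Δ = (0.813, 1.862).
Then the next iterate is (x, y)₁ = (2.313, -0.138).

(2.313, -0.138)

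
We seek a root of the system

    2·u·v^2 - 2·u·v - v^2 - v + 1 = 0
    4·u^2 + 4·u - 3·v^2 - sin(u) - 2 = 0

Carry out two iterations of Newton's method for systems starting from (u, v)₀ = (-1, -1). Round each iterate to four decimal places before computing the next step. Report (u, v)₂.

At (-1, -1): F = (-3.0000, -4.158529).
Jacobian J = [[2·v^2 - 2·v, 4·u·v - 2·u - 2·v - 1], [8·u - cos(u) + 4, -6·v]].
At the point, J = [[4.0000, 7.0000], [-4.540302, 6.0000]] (det J = 55.782116).
Solving J·Δ = −F gives Δ = (-0.1992, 0.5424).
Then the next iterate is (u, v)₁ = (-1.1992, -0.4576).
Round to (-1.1992, -0.4576) and repeat: F = (-0.351525, -0.740922), J = [[1.333996, 4.508616], [-5.956703, 2.7456]].
Δ = (-0.0778, 0.1010), so (u, v)₂ = (-1.2770, -0.3566).

(-1.2770, -0.3566)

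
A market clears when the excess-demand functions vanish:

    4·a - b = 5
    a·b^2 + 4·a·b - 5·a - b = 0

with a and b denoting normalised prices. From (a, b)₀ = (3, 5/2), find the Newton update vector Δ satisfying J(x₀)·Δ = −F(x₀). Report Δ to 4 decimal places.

(-1.2863, -0.6453)

At (3, 5/2): F = (4.5000, 31.2500).
Jacobian J = [[4, -1], [b^2 + 4·b - 5, 2·a·b + 4·a - 1]].
At the point, J = [[4.0000, -1.0000], [11.2500, 26.0000]] (det J = 115.2500).
Solving J·Δ = −F gives Δ = (-1.2863, -0.6453).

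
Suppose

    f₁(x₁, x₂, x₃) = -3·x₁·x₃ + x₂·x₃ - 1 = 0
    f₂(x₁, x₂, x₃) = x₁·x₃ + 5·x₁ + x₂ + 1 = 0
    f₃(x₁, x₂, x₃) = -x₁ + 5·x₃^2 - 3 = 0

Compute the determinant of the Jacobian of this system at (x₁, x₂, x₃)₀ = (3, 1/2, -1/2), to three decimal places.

-25.750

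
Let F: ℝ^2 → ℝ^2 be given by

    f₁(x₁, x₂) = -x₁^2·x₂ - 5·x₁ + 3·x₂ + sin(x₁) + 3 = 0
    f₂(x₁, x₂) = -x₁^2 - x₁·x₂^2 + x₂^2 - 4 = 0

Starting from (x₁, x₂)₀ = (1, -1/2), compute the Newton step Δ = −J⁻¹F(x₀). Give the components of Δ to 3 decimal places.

At (1, -1/2): F = (-2.15853, -5.000).
Jacobian J = [[-2·x₁·x₂ + cos(x₁) - 5, -x₁^2 + 3], [-2·x₁ - x₂^2, -2·x₁·x₂ + 2·x₂]].
At the point, J = [[-3.45970, 2.000], [-2.250, 0.000]] (det J = 4.500).
Solving J·Δ = −F gives Δ = (-2.222, -2.765).

(-2.222, -2.765)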